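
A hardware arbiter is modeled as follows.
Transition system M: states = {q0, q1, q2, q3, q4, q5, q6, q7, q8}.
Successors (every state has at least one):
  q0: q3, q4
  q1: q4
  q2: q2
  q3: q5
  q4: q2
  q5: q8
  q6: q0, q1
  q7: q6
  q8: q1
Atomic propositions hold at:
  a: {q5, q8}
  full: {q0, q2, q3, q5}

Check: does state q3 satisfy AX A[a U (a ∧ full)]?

Yes

Sat(a ∧ full) = {q5}
A[a U (a ∧ full)]: least fixpoint, start Z0 = Sat((a ∧ full)) = {q5}, add states in Sat(a) with every successor in Z. Already a fixed point.
Sat(A[a U (a ∧ full)]) = {q5}
Sat(AX A[a U (a ∧ full)]) = {s : every successor in {q5}} = {q3}
q3 ∈ Sat(AX A[a U (a ∧ full)]) = {q3}, so the formula holds at q3.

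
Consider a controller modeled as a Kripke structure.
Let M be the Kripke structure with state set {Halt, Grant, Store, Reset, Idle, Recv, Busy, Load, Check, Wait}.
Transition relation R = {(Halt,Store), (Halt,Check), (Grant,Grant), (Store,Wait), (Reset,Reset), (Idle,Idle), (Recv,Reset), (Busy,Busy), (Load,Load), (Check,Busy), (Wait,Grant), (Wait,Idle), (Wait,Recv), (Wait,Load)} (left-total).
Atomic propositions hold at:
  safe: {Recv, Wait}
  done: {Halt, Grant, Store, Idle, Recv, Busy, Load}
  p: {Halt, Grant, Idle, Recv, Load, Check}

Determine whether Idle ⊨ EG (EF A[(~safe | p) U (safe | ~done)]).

No

Sat(~safe) = {Halt, Grant, Store, Reset, Idle, Busy, Load, Check}
Sat(~safe | p) = {Halt, Grant, Store, Reset, Idle, Recv, Busy, Load, Check}
Sat(~done) = {Reset, Check, Wait}
Sat(safe | ~done) = {Reset, Recv, Check, Wait}
A[(~safe | p) U (safe | ~done)]: least fixpoint, start Z0 = Sat((safe | ~done)) = {Reset, Recv, Check, Wait}, add states in Sat(~safe | p) with every successor in Z. Z1 = {Store, Reset, Recv, Check, Wait}; Z2 = {Halt, Store, Reset, Recv, Check, Wait}; fixed.
Sat(A[(~safe | p) U (safe | ~done)]) = {Halt, Store, Reset, Recv, Check, Wait}
EF A[(~safe | p) U (safe | ~done)]: least fixpoint, start Z0 = {Halt, Store, Reset, Recv, Check, Wait}, add states with some successor in Z. Already a fixed point.
Sat(EF A[(~safe | p) U (safe | ~done)]) = {Halt, Store, Reset, Recv, Check, Wait}
EG (EF A[(~safe | p) U (safe | ~done)]): greatest fixpoint, start Z0 = {Halt, Store, Reset, Recv, Check, Wait}, keep only states in Sat with some successor in Z. Z1 = {Halt, Store, Reset, Recv, Wait}; fixed.
Sat(EG (EF A[(~safe | p) U (safe | ~done)])) = {Halt, Store, Reset, Recv, Wait}
Idle ∉ Sat(EG (EF A[(~safe | p) U (safe | ~done)])) = {Halt, Store, Reset, Recv, Wait}, so the formula does not hold at Idle.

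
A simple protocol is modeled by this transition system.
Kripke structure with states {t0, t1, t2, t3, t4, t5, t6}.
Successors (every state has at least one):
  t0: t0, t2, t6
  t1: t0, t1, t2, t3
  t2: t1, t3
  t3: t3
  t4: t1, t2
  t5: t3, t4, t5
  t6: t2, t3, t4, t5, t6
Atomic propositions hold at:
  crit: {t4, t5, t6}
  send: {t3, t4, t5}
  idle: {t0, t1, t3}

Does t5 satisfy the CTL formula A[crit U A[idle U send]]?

A[idle U send]: least fixpoint, start Z0 = Sat(send) = {t3, t4, t5}, add states in Sat(idle) with every successor in Z. Already a fixed point.
Sat(A[idle U send]) = {t3, t4, t5}
A[crit U A[idle U send]]: least fixpoint, start Z0 = Sat(A[idle U send]) = {t3, t4, t5}, add states in Sat(crit) with every successor in Z. Already a fixed point.
Sat(A[crit U A[idle U send]]) = {t3, t4, t5}
t5 ∈ Sat(A[crit U A[idle U send]]) = {t3, t4, t5}, so the formula holds at t5.

Yes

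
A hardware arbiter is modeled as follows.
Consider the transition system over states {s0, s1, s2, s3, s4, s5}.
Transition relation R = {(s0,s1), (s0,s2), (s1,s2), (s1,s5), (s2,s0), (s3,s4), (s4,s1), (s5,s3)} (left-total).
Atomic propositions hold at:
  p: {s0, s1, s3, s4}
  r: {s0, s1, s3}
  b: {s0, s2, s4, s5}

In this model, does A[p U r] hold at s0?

Yes

A[p U r]: least fixpoint, start Z0 = Sat(r) = {s0, s1, s3}, add states in Sat(p) with every successor in Z. Z1 = {s0, s1, s3, s4}; fixed.
Sat(A[p U r]) = {s0, s1, s3, s4}
s0 ∈ Sat(A[p U r]) = {s0, s1, s3, s4}, so the formula holds at s0.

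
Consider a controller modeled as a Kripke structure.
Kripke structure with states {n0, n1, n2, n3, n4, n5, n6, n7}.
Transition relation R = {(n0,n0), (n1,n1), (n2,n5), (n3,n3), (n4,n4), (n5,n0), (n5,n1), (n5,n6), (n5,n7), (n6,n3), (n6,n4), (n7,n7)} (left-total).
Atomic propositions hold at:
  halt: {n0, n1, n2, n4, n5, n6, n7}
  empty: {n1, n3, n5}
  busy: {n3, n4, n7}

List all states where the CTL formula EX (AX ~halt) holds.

Sat(~halt) = {n3}
Sat(AX ~halt) = {s : every successor in {n3}} = {n3}
Sat(EX (AX ~halt)) = {s : some successor in {n3}} = {n3, n6}

{n3, n6}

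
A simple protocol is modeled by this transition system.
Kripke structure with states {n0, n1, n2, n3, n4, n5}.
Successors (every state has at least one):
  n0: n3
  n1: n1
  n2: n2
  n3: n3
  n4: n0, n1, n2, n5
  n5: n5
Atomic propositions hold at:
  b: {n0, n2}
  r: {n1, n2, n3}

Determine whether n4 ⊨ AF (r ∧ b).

Sat(r ∧ b) = {n2}
AF (r ∧ b): least fixpoint, start Z0 = {n2}, add states with every successor in Z. Already a fixed point.
Sat(AF (r ∧ b)) = {n2}
n4 ∉ Sat(AF (r ∧ b)) = {n2}, so the formula does not hold at n4.

No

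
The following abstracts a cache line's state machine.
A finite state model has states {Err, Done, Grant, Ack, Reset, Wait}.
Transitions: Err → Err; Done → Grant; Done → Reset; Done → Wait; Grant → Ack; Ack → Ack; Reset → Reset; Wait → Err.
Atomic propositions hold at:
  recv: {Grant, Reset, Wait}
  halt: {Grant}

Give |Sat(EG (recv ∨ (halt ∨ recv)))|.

1

Sat(halt ∨ recv) = {Grant, Reset, Wait}
Sat(recv ∨ (halt ∨ recv)) = {Grant, Reset, Wait}
EG (recv ∨ (halt ∨ recv)): greatest fixpoint, start Z0 = {Grant, Reset, Wait}, keep only states in Sat with some successor in Z. Z1 = {Reset}; fixed.
Sat(EG (recv ∨ (halt ∨ recv))) = {Reset}
|Sat(EG (recv ∨ (halt ∨ recv)))| = |{Reset}| = 1.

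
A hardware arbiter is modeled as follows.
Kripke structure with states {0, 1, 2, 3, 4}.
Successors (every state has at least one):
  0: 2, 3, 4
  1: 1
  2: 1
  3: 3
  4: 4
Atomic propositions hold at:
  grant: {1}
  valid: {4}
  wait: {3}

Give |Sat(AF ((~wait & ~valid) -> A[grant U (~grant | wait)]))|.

Sat(~wait) = {0, 1, 2, 4}
Sat(~valid) = {0, 1, 2, 3}
Sat(~wait & ~valid) = {0, 1, 2}
Sat(~grant) = {0, 2, 3, 4}
Sat(~grant | wait) = {0, 2, 3, 4}
A[grant U (~grant | wait)]: least fixpoint, start Z0 = Sat((~grant | wait)) = {0, 2, 3, 4}, add states in Sat(grant) with every successor in Z. Already a fixed point.
Sat(A[grant U (~grant | wait)]) = {0, 2, 3, 4}
Sat((~wait & ~valid) -> A[grant U (~grant | wait)]) = {0, 2, 3, 4}
AF ((~wait & ~valid) -> A[grant U (~grant | wait)]): least fixpoint, start Z0 = {0, 2, 3, 4}, add states with every successor in Z. Already a fixed point.
Sat(AF ((~wait & ~valid) -> A[grant U (~grant | wait)])) = {0, 2, 3, 4}
|Sat(AF ((~wait & ~valid) -> A[grant U (~grant | wait)]))| = |{0, 2, 3, 4}| = 4.

4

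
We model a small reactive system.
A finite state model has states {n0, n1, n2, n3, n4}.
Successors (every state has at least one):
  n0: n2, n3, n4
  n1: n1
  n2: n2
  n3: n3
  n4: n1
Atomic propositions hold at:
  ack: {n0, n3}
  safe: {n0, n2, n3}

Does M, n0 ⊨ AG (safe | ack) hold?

No

Sat(safe | ack) = {n0, n2, n3}
AG (safe | ack): greatest fixpoint, start Z0 = {n0, n2, n3}, keep only states in Sat with every successor in Z. Z1 = {n2, n3}; fixed.
Sat(AG (safe | ack)) = {n2, n3}
n0 ∉ Sat(AG (safe | ack)) = {n2, n3}, so the formula does not hold at n0.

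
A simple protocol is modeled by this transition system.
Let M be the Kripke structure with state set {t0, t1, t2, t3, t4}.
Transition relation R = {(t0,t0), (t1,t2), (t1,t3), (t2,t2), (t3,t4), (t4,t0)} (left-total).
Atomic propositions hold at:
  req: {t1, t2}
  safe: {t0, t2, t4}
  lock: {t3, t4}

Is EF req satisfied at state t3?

EF req: least fixpoint, start Z0 = {t1, t2}, add states with some successor in Z. Already a fixed point.
Sat(EF req) = {t1, t2}
t3 ∉ Sat(EF req) = {t1, t2}, so the formula does not hold at t3.

No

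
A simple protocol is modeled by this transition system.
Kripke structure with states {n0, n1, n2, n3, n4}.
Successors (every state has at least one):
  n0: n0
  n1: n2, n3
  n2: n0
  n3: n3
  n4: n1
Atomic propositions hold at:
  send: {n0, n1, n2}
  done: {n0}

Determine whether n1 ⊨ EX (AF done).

Yes

AF done: least fixpoint, start Z0 = {n0}, add states with every successor in Z. Z1 = {n0, n2}; fixed.
Sat(AF done) = {n0, n2}
Sat(EX (AF done)) = {s : some successor in {n0, n2}} = {n0, n1, n2}
n1 ∈ Sat(EX (AF done)) = {n0, n1, n2}, so the formula holds at n1.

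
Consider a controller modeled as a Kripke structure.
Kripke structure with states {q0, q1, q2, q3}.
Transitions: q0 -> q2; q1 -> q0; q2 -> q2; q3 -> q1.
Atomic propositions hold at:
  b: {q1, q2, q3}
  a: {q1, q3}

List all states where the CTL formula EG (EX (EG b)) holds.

{q0, q2}

EG b: greatest fixpoint, start Z0 = {q1, q2, q3}, keep only states in Sat with some successor in Z. Z1 = {q2, q3}; Z2 = {q2}; fixed.
Sat(EG b) = {q2}
Sat(EX (EG b)) = {s : some successor in {q2}} = {q0, q2}
EG (EX (EG b)): greatest fixpoint, start Z0 = {q0, q2}, keep only states in Sat with some successor in Z. Already a fixed point.
Sat(EG (EX (EG b))) = {q0, q2}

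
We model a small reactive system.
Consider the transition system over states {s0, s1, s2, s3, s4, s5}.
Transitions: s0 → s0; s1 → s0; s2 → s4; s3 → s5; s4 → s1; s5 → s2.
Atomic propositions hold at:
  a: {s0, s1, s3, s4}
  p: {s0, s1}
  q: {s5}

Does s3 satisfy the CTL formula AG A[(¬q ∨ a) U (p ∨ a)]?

Sat(¬q) = {s0, s1, s2, s3, s4}
Sat(¬q ∨ a) = {s0, s1, s2, s3, s4}
Sat(p ∨ a) = {s0, s1, s3, s4}
A[(¬q ∨ a) U (p ∨ a)]: least fixpoint, start Z0 = Sat((p ∨ a)) = {s0, s1, s3, s4}, add states in Sat(¬q ∨ a) with every successor in Z. Z1 = {s0, s1, s2, s3, s4}; fixed.
Sat(A[(¬q ∨ a) U (p ∨ a)]) = {s0, s1, s2, s3, s4}
AG A[(¬q ∨ a) U (p ∨ a)]: greatest fixpoint, start Z0 = {s0, s1, s2, s3, s4}, keep only states in Sat with every successor in Z. Z1 = {s0, s1, s2, s4}; fixed.
Sat(AG A[(¬q ∨ a) U (p ∨ a)]) = {s0, s1, s2, s4}
s3 ∉ Sat(AG A[(¬q ∨ a) U (p ∨ a)]) = {s0, s1, s2, s4}, so the formula does not hold at s3.

No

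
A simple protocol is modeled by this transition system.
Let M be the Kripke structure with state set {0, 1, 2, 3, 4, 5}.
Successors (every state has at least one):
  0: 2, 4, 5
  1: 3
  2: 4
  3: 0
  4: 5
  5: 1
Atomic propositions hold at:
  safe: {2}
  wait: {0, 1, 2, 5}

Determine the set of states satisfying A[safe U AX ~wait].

{1, 2}

Sat(~wait) = {3, 4}
Sat(AX ~wait) = {s : every successor in {3, 4}} = {1, 2}
A[safe U AX ~wait]: least fixpoint, start Z0 = Sat(AX ~wait) = {1, 2}, add states in Sat(safe) with every successor in Z. Already a fixed point.
Sat(A[safe U AX ~wait]) = {1, 2}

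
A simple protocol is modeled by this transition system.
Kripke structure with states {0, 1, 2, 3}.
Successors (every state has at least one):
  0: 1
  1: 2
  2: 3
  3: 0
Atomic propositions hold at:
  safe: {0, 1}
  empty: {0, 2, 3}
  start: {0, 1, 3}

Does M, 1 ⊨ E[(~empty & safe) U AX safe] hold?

No

Sat(~empty) = {1}
Sat(~empty & safe) = {1}
Sat(AX safe) = {s : every successor in {0, 1}} = {0, 3}
E[(~empty & safe) U AX safe]: least fixpoint, start Z0 = Sat(AX safe) = {0, 3}, add states in Sat(~empty & safe) with some successor in Z. Already a fixed point.
Sat(E[(~empty & safe) U AX safe]) = {0, 3}
1 ∉ Sat(E[(~empty & safe) U AX safe]) = {0, 3}, so the formula does not hold at 1.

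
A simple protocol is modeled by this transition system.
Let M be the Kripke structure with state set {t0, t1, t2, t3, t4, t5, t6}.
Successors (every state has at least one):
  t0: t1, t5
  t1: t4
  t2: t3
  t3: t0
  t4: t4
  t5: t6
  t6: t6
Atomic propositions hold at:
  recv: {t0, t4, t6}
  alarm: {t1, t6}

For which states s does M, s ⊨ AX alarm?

Sat(AX alarm) = {s : every successor in {t1, t6}} = {t5, t6}

{t5, t6}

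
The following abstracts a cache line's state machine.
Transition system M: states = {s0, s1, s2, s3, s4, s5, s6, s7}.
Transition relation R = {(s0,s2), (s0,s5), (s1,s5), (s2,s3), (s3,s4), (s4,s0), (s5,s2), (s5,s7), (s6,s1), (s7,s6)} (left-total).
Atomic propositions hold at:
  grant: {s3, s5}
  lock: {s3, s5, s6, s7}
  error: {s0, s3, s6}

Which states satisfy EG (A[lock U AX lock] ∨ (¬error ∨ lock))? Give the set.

Sat(AX lock) = {s : every successor in {s3, s5, s6, s7}} = {s1, s2, s7}
A[lock U AX lock]: least fixpoint, start Z0 = Sat(AX lock) = {s1, s2, s7}, add states in Sat(lock) with every successor in Z. Z1 = {s1, s2, s5, s6, s7}; fixed.
Sat(A[lock U AX lock]) = {s1, s2, s5, s6, s7}
Sat(¬error) = {s1, s2, s4, s5, s7}
Sat(¬error ∨ lock) = {s1, s2, s3, s4, s5, s6, s7}
Sat(A[lock U AX lock] ∨ (¬error ∨ lock)) = {s1, s2, s3, s4, s5, s6, s7}
EG (A[lock U AX lock] ∨ (¬error ∨ lock)): greatest fixpoint, start Z0 = {s1, s2, s3, s4, s5, s6, s7}, keep only states in Sat with some successor in Z. Z1 = {s1, s2, s3, s5, s6, s7}; Z2 = {s1, s2, s5, s6, s7}; Z3 = {s1, s5, s6, s7}; fixed.
Sat(EG (A[lock U AX lock] ∨ (¬error ∨ lock))) = {s1, s5, s6, s7}

{s1, s5, s6, s7}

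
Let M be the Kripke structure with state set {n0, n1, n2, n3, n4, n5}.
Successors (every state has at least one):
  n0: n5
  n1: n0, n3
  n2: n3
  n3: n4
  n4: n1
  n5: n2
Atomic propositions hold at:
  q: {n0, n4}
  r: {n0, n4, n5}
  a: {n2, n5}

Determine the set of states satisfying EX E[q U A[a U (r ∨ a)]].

{n0, n1, n3, n5}

Sat(r ∨ a) = {n0, n2, n4, n5}
A[a U (r ∨ a)]: least fixpoint, start Z0 = Sat((r ∨ a)) = {n0, n2, n4, n5}, add states in Sat(a) with every successor in Z. Already a fixed point.
Sat(A[a U (r ∨ a)]) = {n0, n2, n4, n5}
E[q U A[a U (r ∨ a)]]: least fixpoint, start Z0 = Sat(A[a U (r ∨ a)]) = {n0, n2, n4, n5}, add states in Sat(q) with some successor in Z. Already a fixed point.
Sat(E[q U A[a U (r ∨ a)]]) = {n0, n2, n4, n5}
Sat(EX E[q U A[a U (r ∨ a)]]) = {s : some successor in {n0, n2, n4, n5}} = {n0, n1, n3, n5}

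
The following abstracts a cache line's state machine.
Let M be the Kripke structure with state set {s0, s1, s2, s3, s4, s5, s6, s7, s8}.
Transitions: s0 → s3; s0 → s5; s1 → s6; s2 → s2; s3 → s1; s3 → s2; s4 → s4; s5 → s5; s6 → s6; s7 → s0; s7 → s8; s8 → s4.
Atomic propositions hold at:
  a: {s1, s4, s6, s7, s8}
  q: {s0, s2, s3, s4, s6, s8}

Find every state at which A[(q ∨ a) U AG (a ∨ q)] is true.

{s1, s2, s3, s4, s6, s8}

Sat(q ∨ a) = {s0, s1, s2, s3, s4, s6, s7, s8}
Sat(a ∨ q) = {s0, s1, s2, s3, s4, s6, s7, s8}
AG (a ∨ q): greatest fixpoint, start Z0 = {s0, s1, s2, s3, s4, s6, s7, s8}, keep only states in Sat with every successor in Z. Z1 = {s1, s2, s3, s4, s6, s7, s8}; Z2 = {s1, s2, s3, s4, s6, s8}; fixed.
Sat(AG (a ∨ q)) = {s1, s2, s3, s4, s6, s8}
A[(q ∨ a) U AG (a ∨ q)]: least fixpoint, start Z0 = Sat(AG (a ∨ q)) = {s1, s2, s3, s4, s6, s8}, add states in Sat(q ∨ a) with every successor in Z. Already a fixed point.
Sat(A[(q ∨ a) U AG (a ∨ q)]) = {s1, s2, s3, s4, s6, s8}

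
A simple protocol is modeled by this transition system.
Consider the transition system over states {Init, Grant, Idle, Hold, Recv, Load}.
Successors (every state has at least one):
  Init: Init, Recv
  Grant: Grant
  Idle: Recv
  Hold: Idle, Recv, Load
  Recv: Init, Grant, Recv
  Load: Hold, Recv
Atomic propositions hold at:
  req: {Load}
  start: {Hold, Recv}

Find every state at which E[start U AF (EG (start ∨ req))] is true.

Sat(start ∨ req) = {Hold, Recv, Load}
EG (start ∨ req): greatest fixpoint, start Z0 = {Hold, Recv, Load}, keep only states in Sat with some successor in Z. Already a fixed point.
Sat(EG (start ∨ req)) = {Hold, Recv, Load}
AF (EG (start ∨ req)): least fixpoint, start Z0 = {Hold, Recv, Load}, add states with every successor in Z. Z1 = {Idle, Hold, Recv, Load}; fixed.
Sat(AF (EG (start ∨ req))) = {Idle, Hold, Recv, Load}
E[start U AF (EG (start ∨ req))]: least fixpoint, start Z0 = Sat(AF (EG (start ∨ req))) = {Idle, Hold, Recv, Load}, add states in Sat(start) with some successor in Z. Already a fixed point.
Sat(E[start U AF (EG (start ∨ req))]) = {Idle, Hold, Recv, Load}

{Idle, Hold, Recv, Load}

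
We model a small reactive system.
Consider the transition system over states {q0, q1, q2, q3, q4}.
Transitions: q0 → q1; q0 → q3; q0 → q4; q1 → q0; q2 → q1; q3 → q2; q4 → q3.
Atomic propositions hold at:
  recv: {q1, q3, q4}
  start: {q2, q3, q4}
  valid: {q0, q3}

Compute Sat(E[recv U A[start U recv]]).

A[start U recv]: least fixpoint, start Z0 = Sat(recv) = {q1, q3, q4}, add states in Sat(start) with every successor in Z. Z1 = {q1, q2, q3, q4}; fixed.
Sat(A[start U recv]) = {q1, q2, q3, q4}
E[recv U A[start U recv]]: least fixpoint, start Z0 = Sat(A[start U recv]) = {q1, q2, q3, q4}, add states in Sat(recv) with some successor in Z. Already a fixed point.
Sat(E[recv U A[start U recv]]) = {q1, q2, q3, q4}

{q1, q2, q3, q4}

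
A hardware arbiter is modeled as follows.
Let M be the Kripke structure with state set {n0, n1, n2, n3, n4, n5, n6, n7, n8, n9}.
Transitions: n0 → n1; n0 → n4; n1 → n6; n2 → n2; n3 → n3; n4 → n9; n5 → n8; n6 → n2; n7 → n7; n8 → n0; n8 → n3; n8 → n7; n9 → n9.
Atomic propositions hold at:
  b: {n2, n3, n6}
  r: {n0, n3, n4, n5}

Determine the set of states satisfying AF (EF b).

EF b: least fixpoint, start Z0 = {n2, n3, n6}, add states with some successor in Z. Z1 = {n1, n2, n3, n6, n8}; Z2 = {n0, n1, n2, n3, n5, n6, n8}; fixed.
Sat(EF b) = {n0, n1, n2, n3, n5, n6, n8}
AF (EF b): least fixpoint, start Z0 = {n0, n1, n2, n3, n5, n6, n8}, add states with every successor in Z. Already a fixed point.
Sat(AF (EF b)) = {n0, n1, n2, n3, n5, n6, n8}

{n0, n1, n2, n3, n5, n6, n8}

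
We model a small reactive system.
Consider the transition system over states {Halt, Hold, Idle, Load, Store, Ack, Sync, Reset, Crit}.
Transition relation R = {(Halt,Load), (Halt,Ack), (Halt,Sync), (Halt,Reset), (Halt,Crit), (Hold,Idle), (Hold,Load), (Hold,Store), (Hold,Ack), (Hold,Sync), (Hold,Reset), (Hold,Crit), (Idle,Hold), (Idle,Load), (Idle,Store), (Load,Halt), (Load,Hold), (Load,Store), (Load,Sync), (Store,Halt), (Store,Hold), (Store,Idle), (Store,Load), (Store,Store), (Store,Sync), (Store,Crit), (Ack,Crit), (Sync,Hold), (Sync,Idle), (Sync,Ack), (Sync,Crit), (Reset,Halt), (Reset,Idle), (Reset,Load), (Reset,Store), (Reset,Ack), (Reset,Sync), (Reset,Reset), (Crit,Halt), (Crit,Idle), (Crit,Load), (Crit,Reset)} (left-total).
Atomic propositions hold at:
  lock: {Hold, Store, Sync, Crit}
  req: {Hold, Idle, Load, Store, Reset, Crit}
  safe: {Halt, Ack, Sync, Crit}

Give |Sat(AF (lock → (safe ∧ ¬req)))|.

Sat(¬req) = {Halt, Ack, Sync}
Sat(safe ∧ ¬req) = {Halt, Ack, Sync}
Sat(lock → (safe ∧ ¬req)) = {Halt, Idle, Load, Ack, Sync, Reset}
AF (lock → (safe ∧ ¬req)): least fixpoint, start Z0 = {Halt, Idle, Load, Ack, Sync, Reset}, add states with every successor in Z. Z1 = {Halt, Idle, Load, Ack, Sync, Reset, Crit}; fixed.
Sat(AF (lock → (safe ∧ ¬req))) = {Halt, Idle, Load, Ack, Sync, Reset, Crit}
|Sat(AF (lock → (safe ∧ ¬req)))| = |{Halt, Idle, Load, Ack, Sync, Reset, Crit}| = 7.

7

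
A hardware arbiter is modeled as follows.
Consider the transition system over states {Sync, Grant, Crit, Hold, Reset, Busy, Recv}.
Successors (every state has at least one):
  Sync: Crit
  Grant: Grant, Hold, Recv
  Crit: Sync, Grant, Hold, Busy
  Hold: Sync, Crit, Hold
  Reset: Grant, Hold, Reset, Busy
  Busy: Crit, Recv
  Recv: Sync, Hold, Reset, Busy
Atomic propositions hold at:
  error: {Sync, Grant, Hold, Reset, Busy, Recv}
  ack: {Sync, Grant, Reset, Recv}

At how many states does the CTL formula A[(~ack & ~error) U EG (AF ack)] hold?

3

Sat(~ack) = {Crit, Hold, Busy}
Sat(~error) = {Crit}
Sat(~ack & ~error) = {Crit}
AF ack: least fixpoint, start Z0 = {Sync, Grant, Reset, Recv}, add states with every successor in Z. Already a fixed point.
Sat(AF ack) = {Sync, Grant, Reset, Recv}
EG (AF ack): greatest fixpoint, start Z0 = {Sync, Grant, Reset, Recv}, keep only states in Sat with some successor in Z. Z1 = {Grant, Reset, Recv}; fixed.
Sat(EG (AF ack)) = {Grant, Reset, Recv}
A[(~ack & ~error) U EG (AF ack)]: least fixpoint, start Z0 = Sat(EG (AF ack)) = {Grant, Reset, Recv}, add states in Sat(~ack & ~error) with every successor in Z. Already a fixed point.
Sat(A[(~ack & ~error) U EG (AF ack)]) = {Grant, Reset, Recv}
|Sat(A[(~ack & ~error) U EG (AF ack)])| = |{Grant, Reset, Recv}| = 3.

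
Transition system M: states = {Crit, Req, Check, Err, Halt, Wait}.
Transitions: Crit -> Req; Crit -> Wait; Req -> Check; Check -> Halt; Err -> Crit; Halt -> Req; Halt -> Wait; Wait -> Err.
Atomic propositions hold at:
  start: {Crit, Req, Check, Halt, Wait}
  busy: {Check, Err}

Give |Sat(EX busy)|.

2

Sat(EX busy) = {s : some successor in {Check, Err}} = {Req, Wait}
|Sat(EX busy)| = |{Req, Wait}| = 2.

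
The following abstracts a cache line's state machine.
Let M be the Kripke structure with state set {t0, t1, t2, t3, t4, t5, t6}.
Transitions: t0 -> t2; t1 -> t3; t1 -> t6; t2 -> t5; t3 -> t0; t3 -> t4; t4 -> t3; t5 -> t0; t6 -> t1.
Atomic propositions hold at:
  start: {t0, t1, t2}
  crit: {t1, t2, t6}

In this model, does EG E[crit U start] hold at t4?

No

E[crit U start]: least fixpoint, start Z0 = Sat(start) = {t0, t1, t2}, add states in Sat(crit) with some successor in Z. Z1 = {t0, t1, t2, t6}; fixed.
Sat(E[crit U start]) = {t0, t1, t2, t6}
EG E[crit U start]: greatest fixpoint, start Z0 = {t0, t1, t2, t6}, keep only states in Sat with some successor in Z. Z1 = {t0, t1, t6}; Z2 = {t1, t6}; fixed.
Sat(EG E[crit U start]) = {t1, t6}
t4 ∉ Sat(EG E[crit U start]) = {t1, t6}, so the formula does not hold at t4.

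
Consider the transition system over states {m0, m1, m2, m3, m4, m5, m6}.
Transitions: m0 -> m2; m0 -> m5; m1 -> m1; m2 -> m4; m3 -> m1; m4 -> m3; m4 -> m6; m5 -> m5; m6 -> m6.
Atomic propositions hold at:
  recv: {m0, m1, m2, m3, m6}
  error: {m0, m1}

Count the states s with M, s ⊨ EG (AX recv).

4

Sat(AX recv) = {s : every successor in {m0, m1, m2, m3, m6}} = {m1, m3, m4, m6}
EG (AX recv): greatest fixpoint, start Z0 = {m1, m3, m4, m6}, keep only states in Sat with some successor in Z. Already a fixed point.
Sat(EG (AX recv)) = {m1, m3, m4, m6}
|Sat(EG (AX recv))| = |{m1, m3, m4, m6}| = 4.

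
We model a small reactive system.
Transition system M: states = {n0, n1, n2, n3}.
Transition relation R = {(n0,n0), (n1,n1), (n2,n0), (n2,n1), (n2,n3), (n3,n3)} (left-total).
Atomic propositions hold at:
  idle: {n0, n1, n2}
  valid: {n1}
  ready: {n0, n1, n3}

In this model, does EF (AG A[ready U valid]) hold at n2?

A[ready U valid]: least fixpoint, start Z0 = Sat(valid) = {n1}, add states in Sat(ready) with every successor in Z. Already a fixed point.
Sat(A[ready U valid]) = {n1}
AG A[ready U valid]: greatest fixpoint, start Z0 = {n1}, keep only states in Sat with every successor in Z. Already a fixed point.
Sat(AG A[ready U valid]) = {n1}
EF (AG A[ready U valid]): least fixpoint, start Z0 = {n1}, add states with some successor in Z. Z1 = {n1, n2}; fixed.
Sat(EF (AG A[ready U valid])) = {n1, n2}
n2 ∈ Sat(EF (AG A[ready U valid])) = {n1, n2}, so the formula holds at n2.

Yes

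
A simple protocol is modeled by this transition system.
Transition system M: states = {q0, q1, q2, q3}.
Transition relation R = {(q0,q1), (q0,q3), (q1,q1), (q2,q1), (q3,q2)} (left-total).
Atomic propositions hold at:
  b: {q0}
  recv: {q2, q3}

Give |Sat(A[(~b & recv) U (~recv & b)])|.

1

Sat(~b) = {q1, q2, q3}
Sat(~b & recv) = {q2, q3}
Sat(~recv) = {q0, q1}
Sat(~recv & b) = {q0}
A[(~b & recv) U (~recv & b)]: least fixpoint, start Z0 = Sat((~recv & b)) = {q0}, add states in Sat(~b & recv) with every successor in Z. Already a fixed point.
Sat(A[(~b & recv) U (~recv & b)]) = {q0}
|Sat(A[(~b & recv) U (~recv & b)])| = |{q0}| = 1.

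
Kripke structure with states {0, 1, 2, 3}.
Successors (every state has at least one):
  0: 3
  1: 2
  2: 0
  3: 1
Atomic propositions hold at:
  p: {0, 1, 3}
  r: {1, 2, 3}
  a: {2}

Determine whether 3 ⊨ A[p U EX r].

Yes

Sat(EX r) = {s : some successor in {1, 2, 3}} = {0, 1, 3}
A[p U EX r]: least fixpoint, start Z0 = Sat(EX r) = {0, 1, 3}, add states in Sat(p) with every successor in Z. Already a fixed point.
Sat(A[p U EX r]) = {0, 1, 3}
3 ∈ Sat(A[p U EX r]) = {0, 1, 3}, so the formula holds at 3.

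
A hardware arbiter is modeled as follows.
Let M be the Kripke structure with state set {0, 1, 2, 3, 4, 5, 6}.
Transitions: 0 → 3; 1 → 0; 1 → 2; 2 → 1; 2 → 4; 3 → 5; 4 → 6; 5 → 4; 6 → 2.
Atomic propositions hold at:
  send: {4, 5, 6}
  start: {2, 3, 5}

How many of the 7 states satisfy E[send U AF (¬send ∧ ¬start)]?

Sat(¬send) = {0, 1, 2, 3}
Sat(¬start) = {0, 1, 4, 6}
Sat(¬send ∧ ¬start) = {0, 1}
AF (¬send ∧ ¬start): least fixpoint, start Z0 = {0, 1}, add states with every successor in Z. Already a fixed point.
Sat(AF (¬send ∧ ¬start)) = {0, 1}
E[send U AF (¬send ∧ ¬start)]: least fixpoint, start Z0 = Sat(AF (¬send ∧ ¬start)) = {0, 1}, add states in Sat(send) with some successor in Z. Already a fixed point.
Sat(E[send U AF (¬send ∧ ¬start)]) = {0, 1}
|Sat(E[send U AF (¬send ∧ ¬start)])| = |{0, 1}| = 2.

2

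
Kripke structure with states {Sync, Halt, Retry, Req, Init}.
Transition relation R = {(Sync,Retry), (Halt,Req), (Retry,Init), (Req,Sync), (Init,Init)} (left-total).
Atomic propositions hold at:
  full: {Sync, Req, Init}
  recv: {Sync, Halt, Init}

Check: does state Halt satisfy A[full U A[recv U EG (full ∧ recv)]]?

Sat(full ∧ recv) = {Sync, Init}
EG (full ∧ recv): greatest fixpoint, start Z0 = {Sync, Init}, keep only states in Sat with some successor in Z. Z1 = {Init}; fixed.
Sat(EG (full ∧ recv)) = {Init}
A[recv U EG (full ∧ recv)]: least fixpoint, start Z0 = Sat(EG (full ∧ recv)) = {Init}, add states in Sat(recv) with every successor in Z. Already a fixed point.
Sat(A[recv U EG (full ∧ recv)]) = {Init}
A[full U A[recv U EG (full ∧ recv)]]: least fixpoint, start Z0 = Sat(A[recv U EG (full ∧ recv)]) = {Init}, add states in Sat(full) with every successor in Z. Already a fixed point.
Sat(A[full U A[recv U EG (full ∧ recv)]]) = {Init}
Halt ∉ Sat(A[full U A[recv U EG (full ∧ recv)]]) = {Init}, so the formula does not hold at Halt.

No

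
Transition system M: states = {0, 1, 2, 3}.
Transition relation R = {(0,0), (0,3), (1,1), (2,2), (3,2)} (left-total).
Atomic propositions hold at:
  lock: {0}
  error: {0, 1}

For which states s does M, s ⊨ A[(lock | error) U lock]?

{0}

Sat(lock | error) = {0, 1}
A[(lock | error) U lock]: least fixpoint, start Z0 = Sat(lock) = {0}, add states in Sat(lock | error) with every successor in Z. Already a fixed point.
Sat(A[(lock | error) U lock]) = {0}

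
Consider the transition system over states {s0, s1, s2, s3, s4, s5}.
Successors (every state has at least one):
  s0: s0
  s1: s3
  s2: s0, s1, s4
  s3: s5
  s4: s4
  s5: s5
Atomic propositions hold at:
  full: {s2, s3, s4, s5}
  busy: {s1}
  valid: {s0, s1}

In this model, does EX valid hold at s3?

Sat(EX valid) = {s : some successor in {s0, s1}} = {s0, s2}
s3 ∉ Sat(EX valid) = {s0, s2}, so the formula does not hold at s3.

No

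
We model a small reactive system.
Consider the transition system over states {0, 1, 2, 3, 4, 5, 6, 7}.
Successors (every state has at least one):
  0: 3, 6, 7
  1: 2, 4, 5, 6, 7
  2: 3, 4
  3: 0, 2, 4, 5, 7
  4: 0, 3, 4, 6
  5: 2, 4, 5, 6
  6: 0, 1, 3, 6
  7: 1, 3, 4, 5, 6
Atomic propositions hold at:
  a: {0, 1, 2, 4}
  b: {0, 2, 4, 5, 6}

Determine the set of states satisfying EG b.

{0, 2, 4, 5, 6}

EG b: greatest fixpoint, start Z0 = {0, 2, 4, 5, 6}, keep only states in Sat with some successor in Z. Already a fixed point.
Sat(EG b) = {0, 2, 4, 5, 6}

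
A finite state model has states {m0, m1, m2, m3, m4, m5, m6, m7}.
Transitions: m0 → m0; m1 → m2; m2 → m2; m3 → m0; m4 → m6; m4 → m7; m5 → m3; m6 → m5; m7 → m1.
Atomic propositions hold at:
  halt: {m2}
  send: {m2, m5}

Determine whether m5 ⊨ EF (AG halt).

No

AG halt: greatest fixpoint, start Z0 = {m2}, keep only states in Sat with every successor in Z. Already a fixed point.
Sat(AG halt) = {m2}
EF (AG halt): least fixpoint, start Z0 = {m2}, add states with some successor in Z. Z1 = {m1, m2}; Z2 = {m1, m2, m7}; Z3 = {m1, m2, m4, m7}; fixed.
Sat(EF (AG halt)) = {m1, m2, m4, m7}
m5 ∉ Sat(EF (AG halt)) = {m1, m2, m4, m7}, so the formula does not hold at m5.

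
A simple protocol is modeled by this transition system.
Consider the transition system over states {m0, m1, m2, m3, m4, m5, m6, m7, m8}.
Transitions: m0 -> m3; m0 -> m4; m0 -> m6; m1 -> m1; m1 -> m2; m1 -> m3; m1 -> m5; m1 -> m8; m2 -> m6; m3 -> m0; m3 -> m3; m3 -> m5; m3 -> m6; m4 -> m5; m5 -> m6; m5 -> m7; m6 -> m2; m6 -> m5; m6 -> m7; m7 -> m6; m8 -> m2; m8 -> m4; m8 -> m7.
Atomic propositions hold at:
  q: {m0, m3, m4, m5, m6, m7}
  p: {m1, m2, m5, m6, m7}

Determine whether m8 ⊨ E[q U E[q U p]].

No

E[q U p]: least fixpoint, start Z0 = Sat(p) = {m1, m2, m5, m6, m7}, add states in Sat(q) with some successor in Z. Z1 = {m0, m1, m2, m3, m4, m5, m6, m7}; fixed.
Sat(E[q U p]) = {m0, m1, m2, m3, m4, m5, m6, m7}
E[q U E[q U p]]: least fixpoint, start Z0 = Sat(E[q U p]) = {m0, m1, m2, m3, m4, m5, m6, m7}, add states in Sat(q) with some successor in Z. Already a fixed point.
Sat(E[q U E[q U p]]) = {m0, m1, m2, m3, m4, m5, m6, m7}
m8 ∉ Sat(E[q U E[q U p]]) = {m0, m1, m2, m3, m4, m5, m6, m7}, so the formula does not hold at m8.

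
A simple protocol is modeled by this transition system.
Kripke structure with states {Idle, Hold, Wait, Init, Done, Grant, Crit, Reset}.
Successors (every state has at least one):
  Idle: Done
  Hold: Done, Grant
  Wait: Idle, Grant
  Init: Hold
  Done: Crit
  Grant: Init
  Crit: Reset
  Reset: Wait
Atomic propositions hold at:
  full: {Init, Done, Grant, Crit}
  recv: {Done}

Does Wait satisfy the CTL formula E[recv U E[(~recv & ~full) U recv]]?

Yes

Sat(~recv) = {Idle, Hold, Wait, Init, Grant, Crit, Reset}
Sat(~full) = {Idle, Hold, Wait, Reset}
Sat(~recv & ~full) = {Idle, Hold, Wait, Reset}
E[(~recv & ~full) U recv]: least fixpoint, start Z0 = Sat(recv) = {Done}, add states in Sat(~recv & ~full) with some successor in Z. Z1 = {Idle, Hold, Done}; Z2 = {Idle, Hold, Wait, Done}; Z3 = {Idle, Hold, Wait, Done, Reset}; fixed.
Sat(E[(~recv & ~full) U recv]) = {Idle, Hold, Wait, Done, Reset}
E[recv U E[(~recv & ~full) U recv]]: least fixpoint, start Z0 = Sat(E[(~recv & ~full) U recv]) = {Idle, Hold, Wait, Done, Reset}, add states in Sat(recv) with some successor in Z. Already a fixed point.
Sat(E[recv U E[(~recv & ~full) U recv]]) = {Idle, Hold, Wait, Done, Reset}
Wait ∈ Sat(E[recv U E[(~recv & ~full) U recv]]) = {Idle, Hold, Wait, Done, Reset}, so the formula holds at Wait.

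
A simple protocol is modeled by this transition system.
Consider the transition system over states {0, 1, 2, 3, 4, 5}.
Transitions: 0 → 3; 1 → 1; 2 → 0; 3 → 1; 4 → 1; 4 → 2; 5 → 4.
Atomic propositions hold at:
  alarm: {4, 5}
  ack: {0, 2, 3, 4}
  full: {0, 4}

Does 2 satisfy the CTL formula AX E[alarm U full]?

E[alarm U full]: least fixpoint, start Z0 = Sat(full) = {0, 4}, add states in Sat(alarm) with some successor in Z. Z1 = {0, 4, 5}; fixed.
Sat(E[alarm U full]) = {0, 4, 5}
Sat(AX E[alarm U full]) = {s : every successor in {0, 4, 5}} = {2, 5}
2 ∈ Sat(AX E[alarm U full]) = {2, 5}, so the formula holds at 2.

Yes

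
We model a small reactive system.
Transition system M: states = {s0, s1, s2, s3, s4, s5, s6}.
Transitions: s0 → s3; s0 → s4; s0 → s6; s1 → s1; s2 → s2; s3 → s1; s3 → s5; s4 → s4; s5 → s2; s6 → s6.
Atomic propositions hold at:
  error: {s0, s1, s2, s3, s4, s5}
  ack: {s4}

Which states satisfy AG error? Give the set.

{s1, s2, s3, s4, s5}

AG error: greatest fixpoint, start Z0 = {s0, s1, s2, s3, s4, s5}, keep only states in Sat with every successor in Z. Z1 = {s1, s2, s3, s4, s5}; fixed.
Sat(AG error) = {s1, s2, s3, s4, s5}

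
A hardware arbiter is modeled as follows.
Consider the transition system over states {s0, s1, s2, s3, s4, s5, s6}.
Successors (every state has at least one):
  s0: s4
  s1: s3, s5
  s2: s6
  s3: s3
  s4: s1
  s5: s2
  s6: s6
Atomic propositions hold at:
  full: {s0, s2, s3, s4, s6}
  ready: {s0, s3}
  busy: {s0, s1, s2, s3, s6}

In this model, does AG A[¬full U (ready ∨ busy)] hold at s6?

Yes

Sat(¬full) = {s1, s5}
Sat(ready ∨ busy) = {s0, s1, s2, s3, s6}
A[¬full U (ready ∨ busy)]: least fixpoint, start Z0 = Sat((ready ∨ busy)) = {s0, s1, s2, s3, s6}, add states in Sat(¬full) with every successor in Z. Z1 = {s0, s1, s2, s3, s5, s6}; fixed.
Sat(A[¬full U (ready ∨ busy)]) = {s0, s1, s2, s3, s5, s6}
AG A[¬full U (ready ∨ busy)]: greatest fixpoint, start Z0 = {s0, s1, s2, s3, s5, s6}, keep only states in Sat with every successor in Z. Z1 = {s1, s2, s3, s5, s6}; fixed.
Sat(AG A[¬full U (ready ∨ busy)]) = {s1, s2, s3, s5, s6}
s6 ∈ Sat(AG A[¬full U (ready ∨ busy)]) = {s1, s2, s3, s5, s6}, so the formula holds at s6.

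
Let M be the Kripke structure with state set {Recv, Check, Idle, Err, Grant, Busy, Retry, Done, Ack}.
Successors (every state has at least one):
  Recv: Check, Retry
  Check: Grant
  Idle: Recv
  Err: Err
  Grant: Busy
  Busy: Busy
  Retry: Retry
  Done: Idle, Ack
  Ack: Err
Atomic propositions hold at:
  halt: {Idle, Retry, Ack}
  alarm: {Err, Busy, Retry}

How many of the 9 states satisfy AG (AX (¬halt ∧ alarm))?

Sat(¬halt) = {Recv, Check, Err, Grant, Busy, Done}
Sat(¬halt ∧ alarm) = {Err, Busy}
Sat(AX (¬halt ∧ alarm)) = {s : every successor in {Err, Busy}} = {Err, Grant, Busy, Ack}
AG (AX (¬halt ∧ alarm)): greatest fixpoint, start Z0 = {Err, Grant, Busy, Ack}, keep only states in Sat with every successor in Z. Already a fixed point.
Sat(AG (AX (¬halt ∧ alarm))) = {Err, Grant, Busy, Ack}
|Sat(AG (AX (¬halt ∧ alarm)))| = |{Err, Grant, Busy, Ack}| = 4.

4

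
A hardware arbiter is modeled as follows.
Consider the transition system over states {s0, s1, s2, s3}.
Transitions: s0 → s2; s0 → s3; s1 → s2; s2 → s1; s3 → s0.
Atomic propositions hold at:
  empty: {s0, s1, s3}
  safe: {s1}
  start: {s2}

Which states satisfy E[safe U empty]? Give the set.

E[safe U empty]: least fixpoint, start Z0 = Sat(empty) = {s0, s1, s3}, add states in Sat(safe) with some successor in Z. Already a fixed point.
Sat(E[safe U empty]) = {s0, s1, s3}

{s0, s1, s3}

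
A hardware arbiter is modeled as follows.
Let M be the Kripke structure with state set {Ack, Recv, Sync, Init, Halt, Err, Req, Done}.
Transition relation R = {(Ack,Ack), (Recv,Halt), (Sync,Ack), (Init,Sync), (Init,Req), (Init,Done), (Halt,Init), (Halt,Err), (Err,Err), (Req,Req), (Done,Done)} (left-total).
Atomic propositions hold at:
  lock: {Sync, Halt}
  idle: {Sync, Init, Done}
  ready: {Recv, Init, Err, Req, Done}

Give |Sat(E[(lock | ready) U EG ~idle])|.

Sat(lock | ready) = {Recv, Sync, Init, Halt, Err, Req, Done}
Sat(~idle) = {Ack, Recv, Halt, Err, Req}
EG ~idle: greatest fixpoint, start Z0 = {Ack, Recv, Halt, Err, Req}, keep only states in Sat with some successor in Z. Already a fixed point.
Sat(EG ~idle) = {Ack, Recv, Halt, Err, Req}
E[(lock | ready) U EG ~idle]: least fixpoint, start Z0 = Sat(EG ~idle) = {Ack, Recv, Halt, Err, Req}, add states in Sat(lock | ready) with some successor in Z. Z1 = {Ack, Recv, Sync, Init, Halt, Err, Req}; fixed.
Sat(E[(lock | ready) U EG ~idle]) = {Ack, Recv, Sync, Init, Halt, Err, Req}
|Sat(E[(lock | ready) U EG ~idle])| = |{Ack, Recv, Sync, Init, Halt, Err, Req}| = 7.

7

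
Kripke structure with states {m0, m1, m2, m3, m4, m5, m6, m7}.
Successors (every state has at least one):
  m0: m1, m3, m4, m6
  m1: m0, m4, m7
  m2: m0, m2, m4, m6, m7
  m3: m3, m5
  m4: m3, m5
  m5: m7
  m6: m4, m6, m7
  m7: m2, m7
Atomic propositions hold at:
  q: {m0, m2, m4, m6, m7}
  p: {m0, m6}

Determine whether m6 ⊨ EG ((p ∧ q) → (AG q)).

Sat(p ∧ q) = {m0, m6}
AG q: greatest fixpoint, start Z0 = {m0, m2, m4, m6, m7}, keep only states in Sat with every successor in Z. Z1 = {m2, m6, m7}; Z2 = {m7}; Z3 = ∅; fixed.
Sat(AG q) = ∅
Sat((p ∧ q) → (AG q)) = {m1, m2, m3, m4, m5, m7}
EG ((p ∧ q) → (AG q)): greatest fixpoint, start Z0 = {m1, m2, m3, m4, m5, m7}, keep only states in Sat with some successor in Z. Already a fixed point.
Sat(EG ((p ∧ q) → (AG q))) = {m1, m2, m3, m4, m5, m7}
m6 ∉ Sat(EG ((p ∧ q) → (AG q))) = {m1, m2, m3, m4, m5, m7}, so the formula does not hold at m6.

No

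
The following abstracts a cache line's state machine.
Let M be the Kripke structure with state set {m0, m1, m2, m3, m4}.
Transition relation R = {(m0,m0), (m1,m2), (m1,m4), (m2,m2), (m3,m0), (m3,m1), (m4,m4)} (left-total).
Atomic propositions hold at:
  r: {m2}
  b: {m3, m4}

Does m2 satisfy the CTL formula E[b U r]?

E[b U r]: least fixpoint, start Z0 = Sat(r) = {m2}, add states in Sat(b) with some successor in Z. Already a fixed point.
Sat(E[b U r]) = {m2}
m2 ∈ Sat(E[b U r]) = {m2}, so the formula holds at m2.

Yes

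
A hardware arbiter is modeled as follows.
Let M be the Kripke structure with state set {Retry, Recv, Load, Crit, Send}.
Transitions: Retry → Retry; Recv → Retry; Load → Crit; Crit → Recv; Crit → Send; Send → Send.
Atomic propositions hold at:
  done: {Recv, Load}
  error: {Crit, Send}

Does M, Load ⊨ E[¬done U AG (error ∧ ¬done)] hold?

No

Sat(¬done) = {Retry, Crit, Send}
Sat(error ∧ ¬done) = {Crit, Send}
AG (error ∧ ¬done): greatest fixpoint, start Z0 = {Crit, Send}, keep only states in Sat with every successor in Z. Z1 = {Send}; fixed.
Sat(AG (error ∧ ¬done)) = {Send}
E[¬done U AG (error ∧ ¬done)]: least fixpoint, start Z0 = Sat(AG (error ∧ ¬done)) = {Send}, add states in Sat(¬done) with some successor in Z. Z1 = {Crit, Send}; fixed.
Sat(E[¬done U AG (error ∧ ¬done)]) = {Crit, Send}
Load ∉ Sat(E[¬done U AG (error ∧ ¬done)]) = {Crit, Send}, so the formula does not hold at Load.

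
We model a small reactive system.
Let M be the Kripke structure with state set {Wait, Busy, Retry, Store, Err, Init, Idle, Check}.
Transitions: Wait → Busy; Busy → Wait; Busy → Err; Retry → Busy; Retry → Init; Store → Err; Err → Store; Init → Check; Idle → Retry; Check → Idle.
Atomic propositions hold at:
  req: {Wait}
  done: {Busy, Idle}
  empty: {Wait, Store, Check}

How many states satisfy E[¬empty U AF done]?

Sat(¬empty) = {Busy, Retry, Err, Init, Idle}
AF done: least fixpoint, start Z0 = {Busy, Idle}, add states with every successor in Z. Z1 = {Wait, Busy, Idle, Check}; Z2 = {Wait, Busy, Init, Idle, Check}; Z3 = {Wait, Busy, Retry, Init, Idle, Check}; fixed.
Sat(AF done) = {Wait, Busy, Retry, Init, Idle, Check}
E[¬empty U AF done]: least fixpoint, start Z0 = Sat(AF done) = {Wait, Busy, Retry, Init, Idle, Check}, add states in Sat(¬empty) with some successor in Z. Already a fixed point.
Sat(E[¬empty U AF done]) = {Wait, Busy, Retry, Init, Idle, Check}
|Sat(E[¬empty U AF done])| = |{Wait, Busy, Retry, Init, Idle, Check}| = 6.

6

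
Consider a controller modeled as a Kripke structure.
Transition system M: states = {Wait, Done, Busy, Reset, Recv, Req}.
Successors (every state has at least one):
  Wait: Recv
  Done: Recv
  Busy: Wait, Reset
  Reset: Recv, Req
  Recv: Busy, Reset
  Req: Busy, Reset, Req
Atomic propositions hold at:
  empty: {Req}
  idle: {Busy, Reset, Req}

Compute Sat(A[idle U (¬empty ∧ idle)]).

{Busy, Reset}

Sat(¬empty) = {Wait, Done, Busy, Reset, Recv}
Sat(¬empty ∧ idle) = {Busy, Reset}
A[idle U (¬empty ∧ idle)]: least fixpoint, start Z0 = Sat((¬empty ∧ idle)) = {Busy, Reset}, add states in Sat(idle) with every successor in Z. Already a fixed point.
Sat(A[idle U (¬empty ∧ idle)]) = {Busy, Reset}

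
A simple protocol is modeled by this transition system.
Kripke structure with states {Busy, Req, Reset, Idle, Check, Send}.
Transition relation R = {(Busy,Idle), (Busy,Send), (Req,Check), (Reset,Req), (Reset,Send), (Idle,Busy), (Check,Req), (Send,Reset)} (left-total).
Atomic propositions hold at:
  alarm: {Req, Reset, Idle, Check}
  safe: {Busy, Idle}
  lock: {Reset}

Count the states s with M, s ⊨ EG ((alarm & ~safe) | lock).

3

Sat(~safe) = {Req, Reset, Check, Send}
Sat(alarm & ~safe) = {Req, Reset, Check}
Sat((alarm & ~safe) | lock) = {Req, Reset, Check}
EG ((alarm & ~safe) | lock): greatest fixpoint, start Z0 = {Req, Reset, Check}, keep only states in Sat with some successor in Z. Already a fixed point.
Sat(EG ((alarm & ~safe) | lock)) = {Req, Reset, Check}
|Sat(EG ((alarm & ~safe) | lock))| = |{Req, Reset, Check}| = 3.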